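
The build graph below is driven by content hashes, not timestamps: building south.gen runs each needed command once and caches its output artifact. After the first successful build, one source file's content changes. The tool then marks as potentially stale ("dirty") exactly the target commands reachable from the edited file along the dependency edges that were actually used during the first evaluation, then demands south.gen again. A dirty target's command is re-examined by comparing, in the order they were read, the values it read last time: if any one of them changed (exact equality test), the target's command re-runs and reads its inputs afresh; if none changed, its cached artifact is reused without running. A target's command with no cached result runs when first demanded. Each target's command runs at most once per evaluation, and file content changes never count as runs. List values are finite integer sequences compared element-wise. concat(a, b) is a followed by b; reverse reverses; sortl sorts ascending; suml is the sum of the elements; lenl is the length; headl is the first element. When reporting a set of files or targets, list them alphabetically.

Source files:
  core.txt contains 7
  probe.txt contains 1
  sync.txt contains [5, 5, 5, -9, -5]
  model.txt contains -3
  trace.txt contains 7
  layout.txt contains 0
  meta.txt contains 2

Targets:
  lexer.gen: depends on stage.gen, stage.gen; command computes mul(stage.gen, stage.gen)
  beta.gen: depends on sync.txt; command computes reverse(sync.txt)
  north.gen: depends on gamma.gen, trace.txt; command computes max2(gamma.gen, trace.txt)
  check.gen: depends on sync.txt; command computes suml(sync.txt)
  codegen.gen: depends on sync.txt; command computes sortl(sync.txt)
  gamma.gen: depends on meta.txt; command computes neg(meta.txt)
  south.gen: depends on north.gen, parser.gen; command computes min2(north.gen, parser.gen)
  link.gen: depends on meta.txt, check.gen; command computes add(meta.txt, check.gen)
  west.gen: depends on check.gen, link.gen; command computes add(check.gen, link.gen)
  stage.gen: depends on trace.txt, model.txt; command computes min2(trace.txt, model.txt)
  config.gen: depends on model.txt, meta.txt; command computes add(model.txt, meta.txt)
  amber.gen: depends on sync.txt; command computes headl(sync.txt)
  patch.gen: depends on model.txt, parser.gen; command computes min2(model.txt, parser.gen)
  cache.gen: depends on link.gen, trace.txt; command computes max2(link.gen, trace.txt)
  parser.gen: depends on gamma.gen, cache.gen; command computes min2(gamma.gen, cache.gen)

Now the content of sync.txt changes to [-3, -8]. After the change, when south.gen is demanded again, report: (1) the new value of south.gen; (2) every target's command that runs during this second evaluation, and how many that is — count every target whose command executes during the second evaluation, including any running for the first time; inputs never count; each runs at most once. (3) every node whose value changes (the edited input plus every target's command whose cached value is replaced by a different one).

south.gen now evaluates to -2.
Run set: cache.gen, check.gen, link.gen (3 run).
Changed values: check.gen, link.gen, sync.txt.
The important point: cache.gen recomputes to an identical value, and the output ends up unchanged.

Initial pass — values computed on the first demand:
  check.gen = suml([5, 5, 5, -9, -5]) = 1
  gamma.gen = neg(2) = -2
  link.gen = add(2, 1) = 3
  cache.gen = max2(3, 7) = 7
  north.gen = max2(-2, 7) = 7
  parser.gen = min2(-2, 7) = -2
  south.gen = min2(7, -2) = -2

Second demand — change propagation:
  check.gen: re-runs because sync.txt [5, 5, 5, -9, -5]->[-3, -8]; new result -11.
  link.gen: re-runs because check.gen 1->-11; new result -9.
  cache.gen: re-runs because link.gen 3->-9; new result 7 (unchanged).
  parser.gen: re-examined; everything it read last time is the same (gamma.gen unchanged, cache.gen unchanged) — cache -2 kept, no run.
  south.gen: re-examined; everything it read last time is the same (north.gen unchanged, parser.gen unchanged) — cache -2 kept, no run.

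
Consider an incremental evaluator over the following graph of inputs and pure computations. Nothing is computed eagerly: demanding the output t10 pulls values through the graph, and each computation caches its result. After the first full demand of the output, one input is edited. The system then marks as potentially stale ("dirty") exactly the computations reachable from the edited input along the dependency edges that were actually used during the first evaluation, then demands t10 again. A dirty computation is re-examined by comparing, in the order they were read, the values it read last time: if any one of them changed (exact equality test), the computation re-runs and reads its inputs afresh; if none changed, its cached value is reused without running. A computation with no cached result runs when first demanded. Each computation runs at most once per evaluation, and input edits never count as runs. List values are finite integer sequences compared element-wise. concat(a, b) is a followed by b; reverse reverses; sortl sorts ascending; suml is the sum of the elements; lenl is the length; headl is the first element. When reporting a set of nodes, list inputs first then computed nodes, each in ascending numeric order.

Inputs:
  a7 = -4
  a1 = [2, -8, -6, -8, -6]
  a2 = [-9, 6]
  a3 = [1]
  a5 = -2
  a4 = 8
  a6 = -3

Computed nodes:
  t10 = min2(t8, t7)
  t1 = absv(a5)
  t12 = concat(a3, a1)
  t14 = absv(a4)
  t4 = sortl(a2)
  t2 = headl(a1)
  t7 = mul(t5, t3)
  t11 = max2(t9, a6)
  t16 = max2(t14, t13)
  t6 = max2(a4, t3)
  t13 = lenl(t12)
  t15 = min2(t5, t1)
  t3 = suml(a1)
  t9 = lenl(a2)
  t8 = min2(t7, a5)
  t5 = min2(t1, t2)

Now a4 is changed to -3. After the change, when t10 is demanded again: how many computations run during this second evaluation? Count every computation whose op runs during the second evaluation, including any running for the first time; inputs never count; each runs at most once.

Run set: none (0 run).
The important point: nothing the output needs ever reads a4, so the edit is invisible to it.

Initial pass — values computed on the first demand:
  t1 = absv(-2) = 2
  t2 = headl([2, -8, -6, -8, -6]) = 2
  t3 = suml([2, -8, -6, -8, -6]) = -26
  t5 = min2(2, 2) = 2
  t7 = mul(2, -26) = -52
  t8 = min2(-52, -2) = -52
  t10 = min2(-52, -52) = -52

Second demand — change propagation:
  no demanded computation ever read a4, so the edit dirties nothing and nothing runs.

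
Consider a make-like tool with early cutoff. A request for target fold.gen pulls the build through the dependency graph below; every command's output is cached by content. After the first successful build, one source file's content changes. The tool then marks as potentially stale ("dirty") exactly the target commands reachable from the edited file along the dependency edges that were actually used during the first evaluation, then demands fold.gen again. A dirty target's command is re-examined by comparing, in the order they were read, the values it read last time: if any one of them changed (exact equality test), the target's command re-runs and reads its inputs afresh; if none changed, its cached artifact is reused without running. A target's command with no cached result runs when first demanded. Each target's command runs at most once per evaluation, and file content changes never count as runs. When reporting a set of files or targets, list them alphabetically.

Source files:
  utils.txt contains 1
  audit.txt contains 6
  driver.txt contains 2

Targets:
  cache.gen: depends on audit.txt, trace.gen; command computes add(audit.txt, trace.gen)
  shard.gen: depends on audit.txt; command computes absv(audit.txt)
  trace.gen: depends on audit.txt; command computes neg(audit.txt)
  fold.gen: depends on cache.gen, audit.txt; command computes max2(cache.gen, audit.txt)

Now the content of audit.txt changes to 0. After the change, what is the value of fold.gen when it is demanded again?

First demand of the output computes:
  trace.gen = neg(6) = -6
  cache.gen = add(6, -6) = 0
  fold.gen = max2(0, 6) = 6

After the edit, cleaning proceeds:
  trace.gen: a read changed (audit.txt 6->0) — executes, giving 0.
  cache.gen: a read changed (audit.txt 6->0; trace.gen -6->0) — executes, giving 0 — identical to its old value.
  fold.gen: a read changed (audit.txt 6->0) — executes, giving 0.

Demanding fold.gen again yields 0.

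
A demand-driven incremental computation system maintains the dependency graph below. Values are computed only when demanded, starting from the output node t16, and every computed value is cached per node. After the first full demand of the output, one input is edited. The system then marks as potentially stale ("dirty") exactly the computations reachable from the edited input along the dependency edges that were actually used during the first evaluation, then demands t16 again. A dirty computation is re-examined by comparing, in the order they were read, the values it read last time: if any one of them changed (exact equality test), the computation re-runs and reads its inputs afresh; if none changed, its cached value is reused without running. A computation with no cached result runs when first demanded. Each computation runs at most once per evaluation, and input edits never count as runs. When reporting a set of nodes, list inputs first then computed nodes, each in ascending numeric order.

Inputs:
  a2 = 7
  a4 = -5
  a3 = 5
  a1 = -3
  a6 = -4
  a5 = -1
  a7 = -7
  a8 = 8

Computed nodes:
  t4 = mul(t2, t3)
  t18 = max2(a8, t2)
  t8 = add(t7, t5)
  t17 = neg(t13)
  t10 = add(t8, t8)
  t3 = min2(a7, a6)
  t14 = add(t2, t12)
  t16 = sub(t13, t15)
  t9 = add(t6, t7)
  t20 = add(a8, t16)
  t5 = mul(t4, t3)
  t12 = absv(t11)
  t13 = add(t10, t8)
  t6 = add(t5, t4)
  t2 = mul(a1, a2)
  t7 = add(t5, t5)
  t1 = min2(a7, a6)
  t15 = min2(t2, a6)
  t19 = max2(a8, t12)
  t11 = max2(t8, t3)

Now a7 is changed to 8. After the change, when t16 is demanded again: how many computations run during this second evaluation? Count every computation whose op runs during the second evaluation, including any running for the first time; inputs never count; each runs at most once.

First evaluation (everything demanded from the output):
  t2 = mul(-3, 7) = -21
  t3 = min2(-7, -4) = -7
  t4 = mul(-21, -7) = 147
  t5 = mul(147, -7) = -1029
  t7 = add(-1029, -1029) = -2058
  t8 = add(-2058, -1029) = -3087
  t10 = add(-3087, -3087) = -6174
  t13 = add(-6174, -3087) = -9261
  t15 = min2(-21, -4) = -21
  t16 = sub(-9261, -21) = -9240

Propagation after the edit:
  t3: runs — a7 -7->8; result -4.
  t4: runs — t3 -7->-4; result 84.
  t5: runs — t4 147->84; t3 -7->-4; result -336.
  t7: runs — t5 -1029->-336; t5 -1029->-336; result -672.
  t8: runs — t7 -2058->-672; t5 -1029->-336; result -1008.
  t10: runs — t8 -3087->-1008; t8 -3087->-1008; result -2016.
  t13: runs — t10 -6174->-2016; t8 -3087->-1008; result -3024.
  t16: runs — t13 -9261->-3024; result -3003.

Computations that run: t3, t4, t5, t7, t8, t10, t13, t16 — 8 in total.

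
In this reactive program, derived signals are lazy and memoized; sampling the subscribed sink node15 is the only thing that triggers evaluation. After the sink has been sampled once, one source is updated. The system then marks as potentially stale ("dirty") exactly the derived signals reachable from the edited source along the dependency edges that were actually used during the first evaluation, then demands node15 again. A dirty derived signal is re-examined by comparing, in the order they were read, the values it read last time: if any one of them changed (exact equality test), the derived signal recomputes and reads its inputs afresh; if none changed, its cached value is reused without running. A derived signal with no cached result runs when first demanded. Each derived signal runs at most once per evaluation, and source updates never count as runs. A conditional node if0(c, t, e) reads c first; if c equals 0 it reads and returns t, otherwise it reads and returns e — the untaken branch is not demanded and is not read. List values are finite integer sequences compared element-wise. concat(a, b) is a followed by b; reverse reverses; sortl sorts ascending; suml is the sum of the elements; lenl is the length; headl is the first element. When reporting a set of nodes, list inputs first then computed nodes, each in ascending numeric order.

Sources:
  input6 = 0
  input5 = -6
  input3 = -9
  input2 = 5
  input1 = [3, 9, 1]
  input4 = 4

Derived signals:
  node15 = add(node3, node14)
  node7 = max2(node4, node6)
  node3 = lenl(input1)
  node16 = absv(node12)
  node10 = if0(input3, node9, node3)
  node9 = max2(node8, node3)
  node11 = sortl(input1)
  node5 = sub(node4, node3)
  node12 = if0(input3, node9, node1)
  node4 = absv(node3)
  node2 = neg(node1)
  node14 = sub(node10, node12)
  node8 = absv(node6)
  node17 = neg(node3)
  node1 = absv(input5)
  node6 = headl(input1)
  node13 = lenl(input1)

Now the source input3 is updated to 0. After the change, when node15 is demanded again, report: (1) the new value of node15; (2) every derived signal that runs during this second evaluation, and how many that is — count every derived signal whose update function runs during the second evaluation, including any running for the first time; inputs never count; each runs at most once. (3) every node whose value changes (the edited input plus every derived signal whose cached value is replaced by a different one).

First demand of the output computes:
  node1 = absv(-6) = 6
  node3 = lenl([3, 9, 1]) = 3
  node10 = if0(input3=-9 -> else branch node3) = 3
  node12 = if0(input3=-9 -> else branch node1) = 6
  node14 = sub(3, 6) = -3
  node15 = add(3, -3) = 0

After the edit, cleaning proceeds:
  node6: had never run; runs now, result 3.
  node8: had never run; runs now, result 3.
  node9: had never run; runs now, result 3.
  node10: a read changed (input3 -9->0) — executes, giving 3 — identical to its old value.
  node12: a read changed (input3 -9->0) — executes, giving 3.
  node14: a read changed (node12 6->3) — executes, giving 0.
  node15: a read changed (node14 -3->0) — executes, giving 3.

Note the branch switch — node6, node8, node9 had no cache and run now for the first time.

Demanding node15 again yields 3.
7 derived signals run: node6, node8, node9, node10, node12, node14, node15.
The nodes whose values change: input3, node12, node14, node15.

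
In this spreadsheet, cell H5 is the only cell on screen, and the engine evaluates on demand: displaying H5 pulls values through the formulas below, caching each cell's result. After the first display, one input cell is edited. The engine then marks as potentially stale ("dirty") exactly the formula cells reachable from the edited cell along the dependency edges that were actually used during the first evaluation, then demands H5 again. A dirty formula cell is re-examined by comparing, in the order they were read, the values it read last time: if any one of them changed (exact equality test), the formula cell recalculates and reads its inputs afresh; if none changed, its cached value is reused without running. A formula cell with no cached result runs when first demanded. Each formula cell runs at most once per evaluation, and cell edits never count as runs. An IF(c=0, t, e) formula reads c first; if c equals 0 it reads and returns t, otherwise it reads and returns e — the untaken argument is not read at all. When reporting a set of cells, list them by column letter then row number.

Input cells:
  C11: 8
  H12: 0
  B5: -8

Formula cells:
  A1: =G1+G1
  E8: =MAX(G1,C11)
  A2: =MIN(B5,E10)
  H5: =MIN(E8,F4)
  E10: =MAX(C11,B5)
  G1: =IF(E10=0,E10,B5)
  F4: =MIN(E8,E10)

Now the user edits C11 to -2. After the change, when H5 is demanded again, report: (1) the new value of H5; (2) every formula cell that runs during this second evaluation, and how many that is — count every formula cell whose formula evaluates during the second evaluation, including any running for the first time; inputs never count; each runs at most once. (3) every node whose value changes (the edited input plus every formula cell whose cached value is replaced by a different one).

Initial pass — values computed on the first demand:
  E10 = MAX(8, -8) = 8
  G1 = IF(E10=0: E10=8 -> else branch B5) = -8
  E8 = MAX(-8, 8) = 8
  F4 = MIN(8, 8) = 8
  H5 = MIN(8, 8) = 8

Second demand — change propagation:
  E10: re-runs because C11 8->-2; new result -2.
  G1: re-runs because E10 8->-2; new result -8 (unchanged).
  E8: re-runs because C11 8->-2; new result -2.
  F4: re-runs because E8 8->-2; E10 8->-2; new result -2.
  H5: re-runs because E8 8->-2; F4 8->-2; new result -2.

H5 now evaluates to -2.
Run set: E8, E10, F4, G1, H5 (5 run).
Changed values: C11, E8, E10, F4, H5.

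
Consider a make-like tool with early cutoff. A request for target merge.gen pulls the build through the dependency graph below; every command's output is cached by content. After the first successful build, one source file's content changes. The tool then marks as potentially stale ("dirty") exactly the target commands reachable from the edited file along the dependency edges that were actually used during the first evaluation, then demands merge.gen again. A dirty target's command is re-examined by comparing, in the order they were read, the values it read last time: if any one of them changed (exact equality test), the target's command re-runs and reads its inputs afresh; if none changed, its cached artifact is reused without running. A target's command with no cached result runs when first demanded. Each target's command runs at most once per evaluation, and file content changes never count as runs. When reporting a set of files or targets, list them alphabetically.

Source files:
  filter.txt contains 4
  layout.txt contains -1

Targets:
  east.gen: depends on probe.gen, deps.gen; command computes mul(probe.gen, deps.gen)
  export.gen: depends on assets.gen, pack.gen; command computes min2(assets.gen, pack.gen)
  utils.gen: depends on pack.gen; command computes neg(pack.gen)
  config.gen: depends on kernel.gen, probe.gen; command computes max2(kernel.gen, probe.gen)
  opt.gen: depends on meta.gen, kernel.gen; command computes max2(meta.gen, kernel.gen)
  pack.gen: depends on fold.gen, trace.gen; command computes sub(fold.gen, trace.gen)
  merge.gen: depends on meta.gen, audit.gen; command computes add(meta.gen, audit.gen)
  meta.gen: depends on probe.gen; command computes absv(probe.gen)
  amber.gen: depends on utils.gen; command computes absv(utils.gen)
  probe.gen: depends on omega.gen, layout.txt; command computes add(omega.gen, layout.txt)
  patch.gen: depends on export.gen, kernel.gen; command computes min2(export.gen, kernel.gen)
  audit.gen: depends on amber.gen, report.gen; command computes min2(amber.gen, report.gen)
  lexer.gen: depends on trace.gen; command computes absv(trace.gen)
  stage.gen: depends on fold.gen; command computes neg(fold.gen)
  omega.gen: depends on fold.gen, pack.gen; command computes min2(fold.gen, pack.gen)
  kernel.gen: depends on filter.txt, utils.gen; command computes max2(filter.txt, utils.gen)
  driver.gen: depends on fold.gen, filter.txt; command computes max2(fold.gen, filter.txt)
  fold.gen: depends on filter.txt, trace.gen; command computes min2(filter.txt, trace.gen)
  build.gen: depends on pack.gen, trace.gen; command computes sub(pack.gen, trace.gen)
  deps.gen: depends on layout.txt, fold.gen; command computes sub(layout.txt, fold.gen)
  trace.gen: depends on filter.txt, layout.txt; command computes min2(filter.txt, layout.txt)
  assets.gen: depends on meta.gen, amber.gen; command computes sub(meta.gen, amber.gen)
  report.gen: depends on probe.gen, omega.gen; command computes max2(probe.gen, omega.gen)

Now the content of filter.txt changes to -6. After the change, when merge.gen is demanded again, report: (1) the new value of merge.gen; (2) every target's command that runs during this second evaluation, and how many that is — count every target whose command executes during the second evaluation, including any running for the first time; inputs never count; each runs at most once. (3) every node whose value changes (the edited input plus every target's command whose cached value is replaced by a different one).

First demand of the output computes:
  trace.gen = min2(4, -1) = -1
  fold.gen = min2(4, -1) = -1
  pack.gen = sub(-1, -1) = 0
  omega.gen = min2(-1, 0) = -1
  probe.gen = add(-1, -1) = -2
  meta.gen = absv(-2) = 2
  report.gen = max2(-2, -1) = -1
  utils.gen = neg(0) = 0
  amber.gen = absv(0) = 0
  audit.gen = min2(0, -1) = -1
  merge.gen = add(2, -1) = 1

After the edit, cleaning proceeds:
  trace.gen: a read changed (filter.txt 4->-6) — executes, giving -6.
  fold.gen: a read changed (filter.txt 4->-6; trace.gen -1->-6) — executes, giving -6.
  pack.gen: a read changed (fold.gen -1->-6; trace.gen -1->-6) — executes, giving 0 — identical to its old value.
  omega.gen: a read changed (fold.gen -1->-6) — executes, giving -6.
  probe.gen: a read changed (omega.gen -1->-6) — executes, giving -7.
  meta.gen: a read changed (probe.gen -2->-7) — executes, giving 7.
  report.gen: a read changed (probe.gen -2->-7; omega.gen -1->-6) — executes, giving -6.
  utils.gen: dirty, but its reads are unchanged (pack.gen unchanged); cached 0 stands.
  amber.gen: dirty, but its reads are unchanged (utils.gen unchanged); cached 0 stands.
  audit.gen: a read changed (report.gen -1->-6) — executes, giving -6.
  merge.gen: a read changed (meta.gen 2->7; audit.gen -1->-6) — executes, giving 1 — identical to its old value.

Note where the cutoff bites: utils.gen is checked, finds nothing changed, and keeps its cache.

Demanding merge.gen again yields 1.
9 target commands run: audit.gen, fold.gen, merge.gen, meta.gen, omega.gen, pack.gen, probe.gen, report.gen, trace.gen.
The nodes whose values change: audit.gen, filter.txt, fold.gen, meta.gen, omega.gen, probe.gen, report.gen, trace.gen.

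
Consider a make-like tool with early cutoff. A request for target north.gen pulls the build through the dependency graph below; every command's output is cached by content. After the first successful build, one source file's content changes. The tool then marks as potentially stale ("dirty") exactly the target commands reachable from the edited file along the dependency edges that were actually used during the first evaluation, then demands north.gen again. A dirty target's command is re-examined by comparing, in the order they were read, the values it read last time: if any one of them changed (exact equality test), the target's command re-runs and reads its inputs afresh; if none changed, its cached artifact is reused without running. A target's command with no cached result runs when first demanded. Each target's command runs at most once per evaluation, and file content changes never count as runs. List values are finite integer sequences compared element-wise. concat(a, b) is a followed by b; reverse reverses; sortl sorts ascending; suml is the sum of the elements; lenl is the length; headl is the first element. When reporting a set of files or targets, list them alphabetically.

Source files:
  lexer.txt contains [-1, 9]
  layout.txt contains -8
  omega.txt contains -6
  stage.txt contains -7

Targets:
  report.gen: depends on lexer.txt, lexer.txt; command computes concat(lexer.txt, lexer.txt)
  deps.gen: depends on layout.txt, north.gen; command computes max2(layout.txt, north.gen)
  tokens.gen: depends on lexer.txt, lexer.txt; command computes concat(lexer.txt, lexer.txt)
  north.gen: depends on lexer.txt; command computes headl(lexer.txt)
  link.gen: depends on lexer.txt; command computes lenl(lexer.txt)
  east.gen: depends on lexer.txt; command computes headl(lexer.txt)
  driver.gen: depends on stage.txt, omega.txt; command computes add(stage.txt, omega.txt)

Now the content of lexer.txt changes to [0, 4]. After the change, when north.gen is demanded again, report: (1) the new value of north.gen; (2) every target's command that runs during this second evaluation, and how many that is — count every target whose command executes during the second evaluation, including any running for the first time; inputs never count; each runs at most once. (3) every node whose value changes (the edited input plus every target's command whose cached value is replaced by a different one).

Demanding north.gen again yields 0.
1 target commands run: north.gen.
The nodes whose values change: lexer.txt, north.gen.

First demand of the output computes:
  north.gen = headl([-1, 9]) = -1

After the edit, cleaning proceeds:
  north.gen: a read changed (lexer.txt [-1, 9]->[0, 4]) — executes, giving 0.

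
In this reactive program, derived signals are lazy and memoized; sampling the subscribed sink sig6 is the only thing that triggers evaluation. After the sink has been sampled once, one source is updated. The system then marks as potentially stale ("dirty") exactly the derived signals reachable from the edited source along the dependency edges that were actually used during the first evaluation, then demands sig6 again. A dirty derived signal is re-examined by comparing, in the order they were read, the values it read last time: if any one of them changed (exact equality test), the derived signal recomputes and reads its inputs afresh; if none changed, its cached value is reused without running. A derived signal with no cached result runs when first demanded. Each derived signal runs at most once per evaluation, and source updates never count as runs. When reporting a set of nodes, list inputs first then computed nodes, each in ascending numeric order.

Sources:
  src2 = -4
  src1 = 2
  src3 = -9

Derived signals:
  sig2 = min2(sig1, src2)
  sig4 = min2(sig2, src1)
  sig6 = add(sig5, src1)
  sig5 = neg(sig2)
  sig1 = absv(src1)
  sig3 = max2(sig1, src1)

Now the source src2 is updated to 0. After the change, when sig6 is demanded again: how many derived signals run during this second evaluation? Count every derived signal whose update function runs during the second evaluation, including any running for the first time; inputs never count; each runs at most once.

3 derived signals run: sig2, sig5, sig6.

First demand of the output computes:
  sig1 = absv(2) = 2
  sig2 = min2(2, -4) = -4
  sig5 = neg(-4) = 4
  sig6 = add(4, 2) = 6

After the edit, cleaning proceeds:
  sig2: a read changed (src2 -4->0) — executes, giving 0.
  sig5: a read changed (sig2 -4->0) — executes, giving 0.
  sig6: a read changed (sig5 4->0) — executes, giving 2.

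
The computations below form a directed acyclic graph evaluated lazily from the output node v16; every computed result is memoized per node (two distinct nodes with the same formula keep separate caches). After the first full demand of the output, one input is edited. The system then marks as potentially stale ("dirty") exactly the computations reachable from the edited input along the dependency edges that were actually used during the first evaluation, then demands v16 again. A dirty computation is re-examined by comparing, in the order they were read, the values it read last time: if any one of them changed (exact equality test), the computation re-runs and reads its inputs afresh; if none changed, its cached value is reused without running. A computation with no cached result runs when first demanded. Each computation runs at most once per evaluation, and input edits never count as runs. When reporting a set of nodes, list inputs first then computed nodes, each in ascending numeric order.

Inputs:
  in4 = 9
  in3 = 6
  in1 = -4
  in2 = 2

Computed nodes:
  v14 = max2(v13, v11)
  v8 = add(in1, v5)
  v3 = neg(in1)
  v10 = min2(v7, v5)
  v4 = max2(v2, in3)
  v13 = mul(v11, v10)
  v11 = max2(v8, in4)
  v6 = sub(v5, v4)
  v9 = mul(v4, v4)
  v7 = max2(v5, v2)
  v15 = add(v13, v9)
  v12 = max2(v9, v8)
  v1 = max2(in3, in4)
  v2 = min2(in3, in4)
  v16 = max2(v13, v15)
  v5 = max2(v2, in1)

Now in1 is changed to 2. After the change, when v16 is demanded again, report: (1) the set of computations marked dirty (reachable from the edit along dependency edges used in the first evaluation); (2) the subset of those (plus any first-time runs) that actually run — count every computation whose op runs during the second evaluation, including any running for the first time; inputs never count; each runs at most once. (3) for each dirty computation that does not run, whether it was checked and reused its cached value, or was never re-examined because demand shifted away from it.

First demand of the output computes:
  v2 = min2(6, 9) = 6
  v4 = max2(6, 6) = 6
  v5 = max2(6, -4) = 6
  v7 = max2(6, 6) = 6
  v8 = add(-4, 6) = 2
  v9 = mul(6, 6) = 36
  v10 = min2(6, 6) = 6
  v11 = max2(2, 9) = 9
  v13 = mul(9, 6) = 54
  v15 = add(54, 36) = 90
  v16 = max2(54, 90) = 90

After the edit, cleaning proceeds:
  v5: a read changed (in1 -4->2) — executes, giving 6 — identical to its old value.
  v7: dirty, but its reads are unchanged (v5 unchanged, v2 unchanged); cached 6 stands.
  v8: a read changed (in1 -4->2) — executes, giving 8.
  v10: dirty, but its reads are unchanged (v7 unchanged, v5 unchanged); cached 6 stands.
  v11: a read changed (v8 2->8) — executes, giving 9 — identical to its old value.
  v13: dirty, but its reads are unchanged (v11 unchanged, v10 unchanged); cached 54 stands.
  v15: dirty, but its reads are unchanged (v13 unchanged, v9 unchanged); cached 90 stands.
  v16: dirty, but its reads are unchanged (v13 unchanged, v15 unchanged); cached 90 stands.

Note where the cutoff bites: v7 is checked, finds nothing changed, and keeps its cache.

The edit dirties: v5, v7, v8, v10, v11, v13, v15, v16.
3 computations run: v5, v8, v11.
Cache hits after checking: v7, v10, v13, v15, v16.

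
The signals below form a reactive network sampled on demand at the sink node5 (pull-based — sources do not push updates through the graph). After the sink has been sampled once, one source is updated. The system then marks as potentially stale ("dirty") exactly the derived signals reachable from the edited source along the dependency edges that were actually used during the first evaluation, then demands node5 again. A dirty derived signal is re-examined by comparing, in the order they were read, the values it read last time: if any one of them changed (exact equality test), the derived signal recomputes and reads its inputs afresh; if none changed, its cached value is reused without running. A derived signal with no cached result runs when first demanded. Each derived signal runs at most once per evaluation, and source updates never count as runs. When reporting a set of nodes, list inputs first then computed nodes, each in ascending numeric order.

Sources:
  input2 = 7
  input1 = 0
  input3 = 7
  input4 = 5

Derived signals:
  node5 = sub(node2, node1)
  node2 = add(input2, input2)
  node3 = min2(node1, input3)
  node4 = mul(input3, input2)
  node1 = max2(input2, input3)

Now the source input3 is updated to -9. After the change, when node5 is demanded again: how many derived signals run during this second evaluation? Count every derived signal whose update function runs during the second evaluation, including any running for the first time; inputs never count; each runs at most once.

Initial pass — values computed on the first demand:
  node1 = max2(7, 7) = 7
  node2 = add(7, 7) = 14
  node5 = sub(14, 7) = 7

Second demand — change propagation:
  node1: re-runs because input3 7->-9; new result 7 (unchanged).
  node5: re-examined; everything it read last time is the same (node2 unchanged, node1 unchanged) — cache 7 kept, no run.

The important point: node1 recomputes to an identical value, and the output ends up unchanged.

Run set: node1 (1 run).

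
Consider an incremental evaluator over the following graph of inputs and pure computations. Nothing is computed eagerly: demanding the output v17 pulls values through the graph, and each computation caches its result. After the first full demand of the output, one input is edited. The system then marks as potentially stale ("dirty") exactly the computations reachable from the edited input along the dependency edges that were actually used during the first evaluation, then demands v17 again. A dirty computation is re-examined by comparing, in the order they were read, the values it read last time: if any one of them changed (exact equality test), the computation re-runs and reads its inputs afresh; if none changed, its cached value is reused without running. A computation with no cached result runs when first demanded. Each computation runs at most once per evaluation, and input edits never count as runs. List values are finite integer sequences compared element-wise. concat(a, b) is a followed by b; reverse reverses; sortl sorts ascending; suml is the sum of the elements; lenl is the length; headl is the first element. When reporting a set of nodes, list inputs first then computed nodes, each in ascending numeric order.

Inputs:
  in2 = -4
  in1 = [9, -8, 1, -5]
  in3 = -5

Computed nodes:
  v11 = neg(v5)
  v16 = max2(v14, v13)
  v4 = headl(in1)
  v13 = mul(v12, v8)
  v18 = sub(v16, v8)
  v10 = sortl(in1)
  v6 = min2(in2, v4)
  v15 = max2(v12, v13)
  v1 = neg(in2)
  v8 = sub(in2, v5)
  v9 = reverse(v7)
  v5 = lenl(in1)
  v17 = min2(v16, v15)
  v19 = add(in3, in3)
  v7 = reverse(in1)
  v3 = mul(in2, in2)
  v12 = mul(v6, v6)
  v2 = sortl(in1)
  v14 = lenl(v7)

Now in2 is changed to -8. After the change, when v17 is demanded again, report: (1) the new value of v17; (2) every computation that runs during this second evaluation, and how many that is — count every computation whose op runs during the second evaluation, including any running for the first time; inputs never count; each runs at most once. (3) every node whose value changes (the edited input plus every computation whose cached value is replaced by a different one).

Initial pass — values computed on the first demand:
  v4 = headl([9, -8, 1, -5]) = 9
  v5 = lenl([9, -8, 1, -5]) = 4
  v6 = min2(-4, 9) = -4
  v7 = reverse([9, -8, 1, -5]) = [-5, 1, -8, 9]
  v8 = sub(-4, 4) = -8
  v12 = mul(-4, -4) = 16
  v13 = mul(16, -8) = -128
  v14 = lenl([-5, 1, -8, 9]) = 4
  v15 = max2(16, -128) = 16
  v16 = max2(4, -128) = 4
  v17 = min2(4, 16) = 4

Second demand — change propagation:
  v6: re-runs because in2 -4->-8; new result -8.
  v8: re-runs because in2 -4->-8; new result -12.
  v12: re-runs because v6 -4->-8; v6 -4->-8; new result 64.
  v13: re-runs because v12 16->64; v8 -8->-12; new result -768.
  v15: re-runs because v12 16->64; v13 -128->-768; new result 64.
  v16: re-runs because v13 -128->-768; new result 4 (unchanged).
  v17: re-runs because v15 16->64; new result 4 (unchanged).

v17 now evaluates to 4.
Run set: v6, v8, v12, v13, v15, v16, v17 (7 run).
Changed values: in2, v6, v8, v12, v13, v15.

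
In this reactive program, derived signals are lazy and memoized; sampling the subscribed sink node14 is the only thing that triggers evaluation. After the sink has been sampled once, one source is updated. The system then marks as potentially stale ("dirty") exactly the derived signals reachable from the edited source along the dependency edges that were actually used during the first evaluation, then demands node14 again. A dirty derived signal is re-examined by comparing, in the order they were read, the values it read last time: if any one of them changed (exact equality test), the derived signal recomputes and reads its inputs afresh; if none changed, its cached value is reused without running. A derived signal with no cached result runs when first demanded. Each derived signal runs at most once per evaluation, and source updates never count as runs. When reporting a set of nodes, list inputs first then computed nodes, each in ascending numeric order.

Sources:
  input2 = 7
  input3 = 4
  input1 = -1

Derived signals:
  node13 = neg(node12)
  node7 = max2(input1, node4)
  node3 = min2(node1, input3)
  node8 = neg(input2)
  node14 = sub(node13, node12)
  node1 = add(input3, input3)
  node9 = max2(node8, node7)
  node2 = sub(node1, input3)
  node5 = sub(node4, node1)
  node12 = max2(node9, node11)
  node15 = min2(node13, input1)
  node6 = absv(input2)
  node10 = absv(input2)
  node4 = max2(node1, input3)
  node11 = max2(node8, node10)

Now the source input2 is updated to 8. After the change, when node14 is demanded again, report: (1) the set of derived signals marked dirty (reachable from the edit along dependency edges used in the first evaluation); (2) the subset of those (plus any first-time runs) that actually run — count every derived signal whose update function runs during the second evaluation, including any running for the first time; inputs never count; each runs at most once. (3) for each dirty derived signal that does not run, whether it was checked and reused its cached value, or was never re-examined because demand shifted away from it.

First demand of the output computes:
  node1 = add(4, 4) = 8
  node4 = max2(8, 4) = 8
  node7 = max2(-1, 8) = 8
  node8 = neg(7) = -7
  node9 = max2(-7, 8) = 8
  node10 = absv(7) = 7
  node11 = max2(-7, 7) = 7
  node12 = max2(8, 7) = 8
  node13 = neg(8) = -8
  node14 = sub(-8, 8) = -16

After the edit, cleaning proceeds:
  node8: a read changed (input2 7->8) — executes, giving -8.
  node9: a read changed (node8 -7->-8) — executes, giving 8 — identical to its old value.
  node10: a read changed (input2 7->8) — executes, giving 8.
  node11: a read changed (node8 -7->-8; node10 7->8) — executes, giving 8.
  node12: a read changed (node11 7->8) — executes, giving 8 — identical to its old value.
  node13: dirty, but its reads are unchanged (node12 unchanged); cached -8 stands.
  node14: dirty, but its reads are unchanged (node13 unchanged, node12 unchanged); cached -16 stands.

Note where the cutoff bites: node13 is checked, finds nothing changed, and keeps its cache.

The edit dirties: node8, node9, node10, node11, node12, node13, node14.
5 derived signals run: node8, node9, node10, node11, node12.
Cache hits after checking: node13, node14.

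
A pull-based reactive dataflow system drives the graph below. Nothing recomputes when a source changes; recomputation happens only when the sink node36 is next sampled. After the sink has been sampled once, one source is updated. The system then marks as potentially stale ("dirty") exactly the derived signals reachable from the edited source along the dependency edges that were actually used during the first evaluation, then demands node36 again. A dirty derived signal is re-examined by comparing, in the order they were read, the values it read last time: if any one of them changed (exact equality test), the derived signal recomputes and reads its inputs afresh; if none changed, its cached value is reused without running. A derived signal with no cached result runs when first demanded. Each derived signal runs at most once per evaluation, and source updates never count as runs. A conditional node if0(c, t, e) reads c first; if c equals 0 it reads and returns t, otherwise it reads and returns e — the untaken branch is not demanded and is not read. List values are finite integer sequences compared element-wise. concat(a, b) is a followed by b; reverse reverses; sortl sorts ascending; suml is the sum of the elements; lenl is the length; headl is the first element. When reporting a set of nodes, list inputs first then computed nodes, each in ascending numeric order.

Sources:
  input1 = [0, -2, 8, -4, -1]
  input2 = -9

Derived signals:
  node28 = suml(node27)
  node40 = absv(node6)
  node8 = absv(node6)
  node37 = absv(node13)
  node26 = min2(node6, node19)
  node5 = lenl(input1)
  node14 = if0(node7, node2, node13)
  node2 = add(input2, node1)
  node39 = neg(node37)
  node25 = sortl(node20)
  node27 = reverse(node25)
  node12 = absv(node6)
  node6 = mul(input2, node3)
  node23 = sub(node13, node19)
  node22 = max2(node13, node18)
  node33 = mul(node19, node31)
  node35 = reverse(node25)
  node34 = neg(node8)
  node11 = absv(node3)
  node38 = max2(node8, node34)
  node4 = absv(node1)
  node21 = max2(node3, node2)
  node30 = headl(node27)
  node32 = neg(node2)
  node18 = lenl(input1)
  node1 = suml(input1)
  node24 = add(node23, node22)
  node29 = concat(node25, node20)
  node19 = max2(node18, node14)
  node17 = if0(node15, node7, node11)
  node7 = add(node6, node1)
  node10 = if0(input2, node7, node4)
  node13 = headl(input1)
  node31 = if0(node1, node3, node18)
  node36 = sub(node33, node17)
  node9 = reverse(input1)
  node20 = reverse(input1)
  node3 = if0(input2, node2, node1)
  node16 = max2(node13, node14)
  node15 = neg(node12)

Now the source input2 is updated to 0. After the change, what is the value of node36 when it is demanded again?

New value of node36: 24.
Key observation: a condition flipped, so demand moved to the other branch — node11 is never re-examined.

First evaluation (everything demanded from the output):
  node1 = suml([0, -2, 8, -4, -1]) = 1
  node3 = if0(input2=-9 -> else branch node1) = 1
  node6 = mul(-9, 1) = -9
  node7 = add(-9, 1) = -8
  node11 = absv(1) = 1
  node12 = absv(-9) = 9
  node13 = headl([0, -2, 8, -4, -1]) = 0
  node14 = if0(node7=-8 -> else branch node13) = 0
  node15 = neg(9) = -9
  node17 = if0(node15=-9 -> else branch node11) = 1
  node18 = lenl([0, -2, 8, -4, -1]) = 5
  node19 = max2(5, 0) = 5
  node31 = if0(node1=1 -> else branch node18) = 5
  node33 = mul(5, 5) = 25
  node36 = sub(25, 1) = 24

Propagation after the edit:
  node2: demanded for the first time — runs, produces 1.
  node3: runs — input2 -9->0; result 1 (same value as before).
  node6: runs — input2 -9->0; result 0.
  node7: runs — node6 -9->0; result 1.
  node11: marked dirty but never re-examined — demand shifted away from it.
  node12: runs — node6 -9->0; result 0.
  node14: runs — node7 -8->1; result 0 (same value as before).
  node15: runs — node12 9->0; result 0.
  node17: runs — node15 -9->0; result 1 (same value as before).
  node19: checked — values it read are unchanged (node18 unchanged, node14 unchanged); reused cached 5 without running.
  node33: checked — values it read are unchanged (node19 unchanged, node31 unchanged); reused cached 25 without running.
  node36: checked — values it read are unchanged (node33 unchanged, node17 unchanged); reused cached 24 without running.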